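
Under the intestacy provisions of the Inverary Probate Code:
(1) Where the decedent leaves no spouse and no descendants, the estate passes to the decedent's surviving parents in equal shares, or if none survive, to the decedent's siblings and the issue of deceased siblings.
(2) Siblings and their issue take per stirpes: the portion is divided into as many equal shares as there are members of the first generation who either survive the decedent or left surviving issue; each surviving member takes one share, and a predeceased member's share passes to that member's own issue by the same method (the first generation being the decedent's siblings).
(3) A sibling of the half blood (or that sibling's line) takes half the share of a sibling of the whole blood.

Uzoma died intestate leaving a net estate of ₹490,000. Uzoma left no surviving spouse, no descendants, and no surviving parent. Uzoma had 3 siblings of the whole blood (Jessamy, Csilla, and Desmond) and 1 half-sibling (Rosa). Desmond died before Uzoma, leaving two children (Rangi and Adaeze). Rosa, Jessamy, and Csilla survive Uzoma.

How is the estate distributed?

The entire ₹490,000 passes to the siblings and their issue.
Counting each half-blood sibling's line as half a unit, there are 7/2 units in ₹490,000, so one unit is ₹140,000. Whole-blood lines (Jessamy, Csilla, and Desmond) take ₹140,000 each; half-blood lines (Rosa) take ₹70,000 each.
Desmond's share (₹140,000) is divided into 2 shares of ₹70,000: Rangi and Adaeze each take ₹70,000.

Rosa: ₹70,000; Jessamy: ₹140,000; Csilla: ₹140,000; Rangi: ₹70,000; Adaeze: ₹70,000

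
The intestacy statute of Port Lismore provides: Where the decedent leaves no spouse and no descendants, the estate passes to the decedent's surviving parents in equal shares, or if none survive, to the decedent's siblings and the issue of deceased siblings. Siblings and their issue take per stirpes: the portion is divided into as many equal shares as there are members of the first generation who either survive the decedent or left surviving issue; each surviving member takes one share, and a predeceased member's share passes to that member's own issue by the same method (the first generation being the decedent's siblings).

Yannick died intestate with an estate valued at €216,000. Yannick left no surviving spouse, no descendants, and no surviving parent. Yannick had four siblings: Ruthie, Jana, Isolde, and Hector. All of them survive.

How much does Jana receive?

Jana receives €54,000.

The entire €216,000 passes to the siblings and their issue.
That amount (€216,000) is divided into 4 shares of €54,000: Ruthie, Jana, Isolde, and Hector each take €54,000.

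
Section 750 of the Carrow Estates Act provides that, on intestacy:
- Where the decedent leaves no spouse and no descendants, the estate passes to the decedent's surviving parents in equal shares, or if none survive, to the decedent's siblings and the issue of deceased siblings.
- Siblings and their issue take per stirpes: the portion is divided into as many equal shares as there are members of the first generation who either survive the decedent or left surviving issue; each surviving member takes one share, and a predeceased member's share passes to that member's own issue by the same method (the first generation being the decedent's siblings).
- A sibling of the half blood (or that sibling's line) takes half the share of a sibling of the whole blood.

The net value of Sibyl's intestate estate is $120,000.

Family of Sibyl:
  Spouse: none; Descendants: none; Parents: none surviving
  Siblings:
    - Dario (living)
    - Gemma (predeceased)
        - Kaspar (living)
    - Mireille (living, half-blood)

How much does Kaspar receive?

Kaspar receives $48,000.

The entire $120,000 passes to the siblings and their issue.
Counting each half-blood sibling's line as half a unit, there are 5/2 units in $120,000, so one unit is $48,000. Whole-blood lines (Dario and Gemma) take $48,000 each; half-blood lines (Mireille) take $24,000 each.
Gemma's share ($48,000) passes entirely to Kaspar.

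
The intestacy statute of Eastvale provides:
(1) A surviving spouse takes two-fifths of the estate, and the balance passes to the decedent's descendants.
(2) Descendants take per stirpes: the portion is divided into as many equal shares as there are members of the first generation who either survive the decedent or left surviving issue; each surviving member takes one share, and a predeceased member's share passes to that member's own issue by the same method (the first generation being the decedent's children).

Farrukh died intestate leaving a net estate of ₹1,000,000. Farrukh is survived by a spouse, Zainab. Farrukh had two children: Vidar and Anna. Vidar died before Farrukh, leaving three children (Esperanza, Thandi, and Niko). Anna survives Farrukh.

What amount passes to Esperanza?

Esperanza receives ₹100,000.

Zainab takes two-fifths of ₹1,000,000 = ₹400,000. The remaining ₹600,000 passes to the descendants.
The descendants' portion (₹600,000) is divided into 2 shares of ₹300,000: Anna takes ₹300,000; Vidar's ₹300,000 share passes to Vidar's issue.
Vidar's share (₹300,000) is divided into 3 shares of ₹100,000: Esperanza, Thandi, and Niko each take ₹100,000.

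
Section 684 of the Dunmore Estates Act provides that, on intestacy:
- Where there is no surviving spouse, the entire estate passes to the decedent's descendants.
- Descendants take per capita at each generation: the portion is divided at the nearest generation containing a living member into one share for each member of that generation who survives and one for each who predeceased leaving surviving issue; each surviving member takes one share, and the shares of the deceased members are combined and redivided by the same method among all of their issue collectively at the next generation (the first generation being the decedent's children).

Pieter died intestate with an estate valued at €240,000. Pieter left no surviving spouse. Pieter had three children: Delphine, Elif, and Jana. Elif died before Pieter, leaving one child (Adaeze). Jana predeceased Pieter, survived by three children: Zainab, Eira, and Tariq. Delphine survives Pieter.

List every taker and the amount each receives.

The entire €240,000 passes to the descendants.
That amount (€240,000) is divided at the children's generation into 3 shares of €80,000. Delphine takes €80,000. The 2 shares of the deceased (Elif and Jana) are combined into a pool of €160,000.
That pool (€160,000) is divided at the grandchildren's generation equally among Adaeze, Zainab, Eira, and Tariq: €40,000 each.

Delphine: €80,000; Adaeze: €40,000; Zainab: €40,000; Eira: €40,000; Tariq: €40,000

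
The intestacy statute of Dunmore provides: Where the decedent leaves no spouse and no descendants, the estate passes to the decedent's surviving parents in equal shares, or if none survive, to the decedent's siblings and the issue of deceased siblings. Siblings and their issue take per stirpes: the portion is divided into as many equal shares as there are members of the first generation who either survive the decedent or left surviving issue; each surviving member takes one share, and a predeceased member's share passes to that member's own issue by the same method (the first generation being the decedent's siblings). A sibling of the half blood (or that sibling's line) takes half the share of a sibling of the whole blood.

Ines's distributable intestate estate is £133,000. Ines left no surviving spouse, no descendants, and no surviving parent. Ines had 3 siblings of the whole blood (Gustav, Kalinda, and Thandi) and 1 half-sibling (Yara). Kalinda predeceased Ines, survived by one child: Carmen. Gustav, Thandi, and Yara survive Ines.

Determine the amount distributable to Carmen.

Carmen receives £38,000.

The entire £133,000 passes to the siblings and their issue.
Counting each half-blood sibling's line as half a unit, there are 7/2 units in £133,000, so one unit is £38,000. Whole-blood lines (Gustav, Kalinda, and Thandi) take £38,000 each; half-blood lines (Yara) take £19,000 each.
Kalinda's share (£38,000) passes entirely to Carmen.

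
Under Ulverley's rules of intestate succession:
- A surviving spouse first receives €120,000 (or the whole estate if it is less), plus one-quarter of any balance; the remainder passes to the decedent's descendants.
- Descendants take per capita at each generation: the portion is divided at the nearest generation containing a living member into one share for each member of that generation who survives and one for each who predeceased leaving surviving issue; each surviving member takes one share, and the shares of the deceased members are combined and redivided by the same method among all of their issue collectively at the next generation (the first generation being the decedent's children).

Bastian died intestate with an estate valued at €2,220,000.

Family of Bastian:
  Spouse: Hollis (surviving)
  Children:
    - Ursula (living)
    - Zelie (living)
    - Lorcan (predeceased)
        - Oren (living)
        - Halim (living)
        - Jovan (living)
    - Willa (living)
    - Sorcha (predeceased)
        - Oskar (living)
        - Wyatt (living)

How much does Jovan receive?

Jovan receives €126,000.

Hollis first takes €120,000, leaving a balance of €2,100,000. Hollis then takes one-quarter of the balance (€525,000), for a total of €645,000. The remaining €1,575,000 passes to the descendants.
The descendants' portion (€1,575,000) is divided at the children's generation into 5 shares of €315,000. Ursula, Zelie, and Willa each take €315,000. The 2 shares of the deceased (Lorcan and Sorcha) are combined into a pool of €630,000.
That pool (€630,000) is divided at the grandchildren's generation equally among Oren, Halim, Jovan, Oskar, and Wyatt: €126,000 each.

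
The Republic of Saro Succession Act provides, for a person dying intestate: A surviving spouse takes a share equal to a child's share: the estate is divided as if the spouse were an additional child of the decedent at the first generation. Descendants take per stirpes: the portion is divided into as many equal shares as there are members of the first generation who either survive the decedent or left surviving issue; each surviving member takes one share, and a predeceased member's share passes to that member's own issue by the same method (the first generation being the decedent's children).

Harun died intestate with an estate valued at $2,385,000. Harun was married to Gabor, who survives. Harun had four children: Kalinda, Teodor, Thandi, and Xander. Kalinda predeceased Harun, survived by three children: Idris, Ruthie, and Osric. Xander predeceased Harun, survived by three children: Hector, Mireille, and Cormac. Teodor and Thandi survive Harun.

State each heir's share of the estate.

Gabor: $477,000; Idris: $159,000; Ruthie: $159,000; Osric: $159,000; Teodor: $477,000; Thandi: $477,000; Hector: $159,000; Mireille: $159,000; Cormac: $159,000

The spouse counts as an additional share at the children's level, so there are 5 primary shares of $477,000. Gabor takes one such share ($477,000).
The children's combined portion ($1,908,000) is divided into 4 shares of $477,000: Teodor and Thandi each take $477,000; Kalinda's $477,000 share passes to Kalinda's issue; Xander's $477,000 share passes to Xander's issue.
Kalinda's share ($477,000) is divided into 3 shares of $159,000: Idris, Ruthie, and Osric each take $159,000.
Xander's share ($477,000) is divided into 3 shares of $159,000: Hector, Mireille, and Cormac each take $159,000.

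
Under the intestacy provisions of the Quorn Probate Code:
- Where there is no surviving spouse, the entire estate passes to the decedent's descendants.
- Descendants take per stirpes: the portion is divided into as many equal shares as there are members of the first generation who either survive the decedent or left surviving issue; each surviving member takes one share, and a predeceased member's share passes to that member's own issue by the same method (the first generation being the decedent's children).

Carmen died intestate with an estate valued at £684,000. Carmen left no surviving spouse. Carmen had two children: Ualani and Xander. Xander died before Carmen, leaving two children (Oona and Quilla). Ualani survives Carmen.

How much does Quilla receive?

The entire £684,000 passes to the descendants.
That amount (£684,000) is divided into 2 shares of £342,000: Ualani takes £342,000; Xander's £342,000 share passes to Xander's issue.
Xander's share (£342,000) is divided into 2 shares of £171,000: Oona and Quilla each take £171,000.

Quilla receives £171,000.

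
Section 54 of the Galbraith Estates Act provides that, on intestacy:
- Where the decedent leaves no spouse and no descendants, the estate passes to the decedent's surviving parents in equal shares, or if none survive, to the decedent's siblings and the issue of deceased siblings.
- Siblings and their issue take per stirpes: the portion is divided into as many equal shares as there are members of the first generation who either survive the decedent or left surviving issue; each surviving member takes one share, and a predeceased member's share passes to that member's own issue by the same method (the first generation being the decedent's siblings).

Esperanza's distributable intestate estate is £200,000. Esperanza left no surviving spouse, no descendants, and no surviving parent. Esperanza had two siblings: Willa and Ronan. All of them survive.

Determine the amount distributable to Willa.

The entire £200,000 passes to the siblings and their issue.
That amount (£200,000) is divided into 2 shares of £100,000: Willa and Ronan each take £100,000.

Willa receives £100,000.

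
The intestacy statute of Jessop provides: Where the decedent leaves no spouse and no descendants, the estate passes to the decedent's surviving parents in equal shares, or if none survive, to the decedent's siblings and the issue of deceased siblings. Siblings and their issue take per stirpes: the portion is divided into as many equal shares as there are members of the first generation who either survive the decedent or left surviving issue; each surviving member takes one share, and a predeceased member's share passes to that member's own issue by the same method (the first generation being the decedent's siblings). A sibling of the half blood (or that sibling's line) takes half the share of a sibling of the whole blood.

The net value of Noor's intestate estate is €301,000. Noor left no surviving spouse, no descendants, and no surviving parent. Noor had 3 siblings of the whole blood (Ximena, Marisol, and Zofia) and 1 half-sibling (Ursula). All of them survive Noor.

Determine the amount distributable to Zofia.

The entire €301,000 passes to the siblings and their issue.
Counting each half-blood sibling's line as half a unit, there are 7/2 units in €301,000, so one unit is €86,000. Whole-blood lines (Ximena, Marisol, and Zofia) take €86,000 each; half-blood lines (Ursula) take €43,000 each.

Zofia receives €86,000.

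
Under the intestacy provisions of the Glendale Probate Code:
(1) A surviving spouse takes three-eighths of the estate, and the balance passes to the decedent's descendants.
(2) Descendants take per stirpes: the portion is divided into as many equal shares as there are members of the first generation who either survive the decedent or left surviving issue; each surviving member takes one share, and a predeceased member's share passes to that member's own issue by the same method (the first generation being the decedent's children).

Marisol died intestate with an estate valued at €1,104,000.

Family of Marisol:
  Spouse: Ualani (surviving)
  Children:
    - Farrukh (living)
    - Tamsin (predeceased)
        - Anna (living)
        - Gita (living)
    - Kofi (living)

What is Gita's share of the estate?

Gita receives €115,000.

Ualani takes three-eighths of €1,104,000 = €414,000. The remaining €690,000 passes to the descendants.
The descendants' portion (€690,000) is divided into 3 shares of €230,000: Farrukh and Kofi each take €230,000; Tamsin's €230,000 share passes to Tamsin's issue.
Tamsin's share (€230,000) is divided into 2 shares of €115,000: Anna and Gita each take €115,000.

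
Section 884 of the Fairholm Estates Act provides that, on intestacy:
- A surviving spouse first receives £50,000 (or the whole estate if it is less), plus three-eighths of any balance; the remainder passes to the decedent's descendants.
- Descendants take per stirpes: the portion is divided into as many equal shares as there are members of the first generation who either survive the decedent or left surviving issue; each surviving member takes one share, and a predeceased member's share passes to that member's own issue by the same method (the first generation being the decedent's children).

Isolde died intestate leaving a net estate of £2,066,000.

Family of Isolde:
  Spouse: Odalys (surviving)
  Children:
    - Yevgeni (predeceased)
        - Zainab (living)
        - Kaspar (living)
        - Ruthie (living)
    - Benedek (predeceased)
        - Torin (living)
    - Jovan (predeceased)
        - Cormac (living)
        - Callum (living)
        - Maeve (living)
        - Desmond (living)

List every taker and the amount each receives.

Odalys first takes £50,000, leaving a balance of £2,016,000. Odalys then takes three-eighths of the balance (£756,000), for a total of £806,000. The remaining £1,260,000 passes to the descendants.
The descendants' portion (£1,260,000) is divided into 3 shares of £420,000: Yevgeni's £420,000 share passes to Yevgeni's issue; Benedek's £420,000 share passes to Benedek's issue; Jovan's £420,000 share passes to Jovan's issue.
Yevgeni's share (£420,000) is divided into 3 shares of £140,000: Zainab, Kaspar, and Ruthie each take £140,000.
Benedek's share (£420,000) passes entirely to Torin.
Jovan's share (£420,000) is divided into 4 shares of £105,000: Cormac, Callum, Maeve, and Desmond each take £105,000.

Odalys: £806,000; Zainab: £140,000; Kaspar: £140,000; Ruthie: £140,000; Torin: £420,000; Cormac: £105,000; Callum: £105,000; Maeve: £105,000; Desmond: £105,000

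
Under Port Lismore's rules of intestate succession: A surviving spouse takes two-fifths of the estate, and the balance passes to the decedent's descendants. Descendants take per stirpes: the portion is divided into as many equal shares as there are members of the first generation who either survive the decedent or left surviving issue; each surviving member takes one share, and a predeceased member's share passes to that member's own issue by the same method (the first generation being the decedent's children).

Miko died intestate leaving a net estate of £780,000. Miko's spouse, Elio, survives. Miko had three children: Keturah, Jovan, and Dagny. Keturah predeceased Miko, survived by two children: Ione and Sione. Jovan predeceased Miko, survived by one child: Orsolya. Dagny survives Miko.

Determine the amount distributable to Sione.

Sione receives £78,000.

Elio takes two-fifths of £780,000 = £312,000. The remaining £468,000 passes to the descendants.
The descendants' portion (£468,000) is divided into 3 shares of £156,000: Dagny takes £156,000; Keturah's £156,000 share passes to Keturah's issue; Jovan's £156,000 share passes to Jovan's issue.
Keturah's share (£156,000) is divided into 2 shares of £78,000: Ione and Sione each take £78,000.
Jovan's share (£156,000) passes entirely to Orsolya.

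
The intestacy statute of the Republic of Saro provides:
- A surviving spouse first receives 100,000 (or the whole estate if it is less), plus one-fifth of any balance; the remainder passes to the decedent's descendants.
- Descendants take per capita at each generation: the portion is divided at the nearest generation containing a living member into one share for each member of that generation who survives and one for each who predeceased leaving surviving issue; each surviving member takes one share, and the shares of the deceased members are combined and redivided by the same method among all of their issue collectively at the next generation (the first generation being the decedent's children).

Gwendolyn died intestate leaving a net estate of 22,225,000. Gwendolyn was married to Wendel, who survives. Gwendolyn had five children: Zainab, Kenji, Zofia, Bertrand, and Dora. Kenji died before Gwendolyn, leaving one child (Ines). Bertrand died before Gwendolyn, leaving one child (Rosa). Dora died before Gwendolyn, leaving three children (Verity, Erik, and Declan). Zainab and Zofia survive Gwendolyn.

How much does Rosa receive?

Wendel first takes 100,000, leaving a balance of 22,125,000. Wendel then takes one-fifth of the balance (4,425,000), for a total of 4,525,000. The remaining 17,700,000 passes to the descendants.
The descendants' portion (17,700,000) is divided at the children's generation into 5 shares of 3,540,000. Zainab and Zofia each take 3,540,000. The 3 shares of the deceased (Kenji, Bertrand, and Dora) are combined into a pool of 10,620,000.
That pool (10,620,000) is divided at the grandchildren's generation equally among Ines, Rosa, Verity, Erik, and Declan: 2,124,000 each.

Rosa receives 2,124,000.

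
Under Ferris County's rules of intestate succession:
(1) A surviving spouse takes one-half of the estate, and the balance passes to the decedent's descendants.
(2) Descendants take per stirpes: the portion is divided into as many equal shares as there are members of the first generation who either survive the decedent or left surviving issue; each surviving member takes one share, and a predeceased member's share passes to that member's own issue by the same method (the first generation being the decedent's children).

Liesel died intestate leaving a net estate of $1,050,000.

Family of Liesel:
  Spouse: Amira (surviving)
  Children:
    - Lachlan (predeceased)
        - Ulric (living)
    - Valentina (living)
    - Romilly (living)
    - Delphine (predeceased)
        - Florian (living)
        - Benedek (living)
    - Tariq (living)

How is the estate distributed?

Amira: $525,000; Ulric: $105,000; Valentina: $105,000; Romilly: $105,000; Florian: $52,500; Benedek: $52,500; Tariq: $105,000

Amira takes one-half of $1,050,000 = $525,000. The remaining $525,000 passes to the descendants.
The descendants' portion ($525,000) is divided into 5 shares of $105,000: Valentina, Romilly, and Tariq each take $105,000; Lachlan's $105,000 share passes to Lachlan's issue; Delphine's $105,000 share passes to Delphine's issue.
Lachlan's share ($105,000) passes entirely to Ulric.
Delphine's share ($105,000) is divided into 2 shares of $52,500: Florian and Benedek each take $52,500.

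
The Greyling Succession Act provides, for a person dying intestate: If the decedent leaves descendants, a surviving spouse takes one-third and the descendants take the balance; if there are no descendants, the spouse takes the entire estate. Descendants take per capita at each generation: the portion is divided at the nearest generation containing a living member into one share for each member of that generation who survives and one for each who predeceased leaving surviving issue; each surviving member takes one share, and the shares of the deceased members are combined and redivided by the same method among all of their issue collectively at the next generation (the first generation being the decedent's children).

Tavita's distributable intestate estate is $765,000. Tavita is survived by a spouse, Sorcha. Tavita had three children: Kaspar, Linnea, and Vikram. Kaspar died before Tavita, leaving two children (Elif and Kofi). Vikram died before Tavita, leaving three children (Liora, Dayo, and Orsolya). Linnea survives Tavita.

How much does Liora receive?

Liora receives $68,000.

Sorcha takes one-third of $765,000 = $255,000. The remaining $510,000 passes to the descendants.
The descendants' portion ($510,000) is divided at the children's generation into 3 shares of $170,000. Linnea takes $170,000. The 2 shares of the deceased (Kaspar and Vikram) are combined into a pool of $340,000.
That pool ($340,000) is divided at the grandchildren's generation equally among Elif, Kofi, Liora, Dayo, and Orsolya: $68,000 each.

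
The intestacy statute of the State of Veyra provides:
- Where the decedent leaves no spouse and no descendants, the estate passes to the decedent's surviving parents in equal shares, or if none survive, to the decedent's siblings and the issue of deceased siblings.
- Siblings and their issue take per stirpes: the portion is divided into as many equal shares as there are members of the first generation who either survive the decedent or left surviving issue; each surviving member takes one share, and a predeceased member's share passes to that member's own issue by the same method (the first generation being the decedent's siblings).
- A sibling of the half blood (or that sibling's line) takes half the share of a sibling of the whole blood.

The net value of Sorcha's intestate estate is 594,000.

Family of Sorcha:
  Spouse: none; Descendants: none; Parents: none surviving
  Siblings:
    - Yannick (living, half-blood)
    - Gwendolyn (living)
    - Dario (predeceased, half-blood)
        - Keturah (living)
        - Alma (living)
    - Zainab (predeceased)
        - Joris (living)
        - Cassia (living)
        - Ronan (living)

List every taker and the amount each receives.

Yannick: 99,000; Gwendolyn: 198,000; Keturah: 49,500; Alma: 49,500; Joris: 66,000; Cassia: 66,000; Ronan: 66,000

The entire 594,000 passes to the siblings and their issue.
Counting each half-blood sibling's line as half a unit, there are 3 units in 594,000, so one unit is 198,000. Whole-blood lines (Gwendolyn and Zainab) take 198,000 each; half-blood lines (Yannick and Dario) take 99,000 each.
Dario's share (99,000) is divided into 2 shares of 49,500: Keturah and Alma each take 49,500.
Zainab's share (198,000) is divided into 3 shares of 66,000: Joris, Cassia, and Ronan each take 66,000.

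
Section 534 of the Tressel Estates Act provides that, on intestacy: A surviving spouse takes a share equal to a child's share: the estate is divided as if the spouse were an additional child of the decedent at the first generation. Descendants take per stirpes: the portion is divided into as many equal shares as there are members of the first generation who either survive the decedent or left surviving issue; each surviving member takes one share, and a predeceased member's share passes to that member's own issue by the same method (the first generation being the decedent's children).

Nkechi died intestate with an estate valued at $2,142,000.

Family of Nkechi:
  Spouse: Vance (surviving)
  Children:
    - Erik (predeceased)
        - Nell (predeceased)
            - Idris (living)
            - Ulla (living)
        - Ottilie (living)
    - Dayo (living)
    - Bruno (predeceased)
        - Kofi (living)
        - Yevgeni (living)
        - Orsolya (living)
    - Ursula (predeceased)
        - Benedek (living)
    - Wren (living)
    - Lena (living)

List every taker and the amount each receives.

Vance: $306,000; Idris: $76,500; Ulla: $76,500; Ottilie: $153,000; Dayo: $306,000; Kofi: $102,000; Yevgeni: $102,000; Orsolya: $102,000; Benedek: $306,000; Wren: $306,000; Lena: $306,000

The spouse counts as an additional share at the children's level, so there are 7 primary shares of $306,000. Vance takes one such share ($306,000).
The children's combined portion ($1,836,000) is divided into 6 shares of $306,000: Dayo, Wren, and Lena each take $306,000; Erik's $306,000 share passes to Erik's issue; Bruno's $306,000 share passes to Bruno's issue; Ursula's $306,000 share passes to Ursula's issue.
Erik's share ($306,000) is divided into 2 shares of $153,000: Ottilie takes $153,000; Nell's $153,000 share passes to Nell's issue.
Nell's share ($153,000) is divided into 2 shares of $76,500: Idris and Ulla each take $76,500.
Bruno's share ($306,000) is divided into 3 shares of $102,000: Kofi, Yevgeni, and Orsolya each take $102,000.
Ursula's share ($306,000) passes entirely to Benedek.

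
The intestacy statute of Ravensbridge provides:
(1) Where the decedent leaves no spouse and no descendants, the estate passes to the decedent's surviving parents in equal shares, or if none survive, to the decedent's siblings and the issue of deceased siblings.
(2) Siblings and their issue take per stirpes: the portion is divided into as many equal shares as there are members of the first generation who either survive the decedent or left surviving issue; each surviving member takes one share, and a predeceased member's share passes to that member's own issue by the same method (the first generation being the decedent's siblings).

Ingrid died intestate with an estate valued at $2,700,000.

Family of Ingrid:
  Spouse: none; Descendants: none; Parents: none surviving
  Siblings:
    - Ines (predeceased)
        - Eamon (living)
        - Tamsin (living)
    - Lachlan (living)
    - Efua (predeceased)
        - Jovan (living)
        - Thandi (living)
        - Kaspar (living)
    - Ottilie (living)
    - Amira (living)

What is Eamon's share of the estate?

The entire $2,700,000 passes to the siblings and their issue.
That amount ($2,700,000) is divided into 5 shares of $540,000: Lachlan, Ottilie, and Amira each take $540,000; Ines's $540,000 share passes to Ines's issue; Efua's $540,000 share passes to Efua's issue.
Ines's share ($540,000) is divided into 2 shares of $270,000: Eamon and Tamsin each take $270,000.
Efua's share ($540,000) is divided into 3 shares of $180,000: Jovan, Thandi, and Kaspar each take $180,000.

Eamon receives $270,000.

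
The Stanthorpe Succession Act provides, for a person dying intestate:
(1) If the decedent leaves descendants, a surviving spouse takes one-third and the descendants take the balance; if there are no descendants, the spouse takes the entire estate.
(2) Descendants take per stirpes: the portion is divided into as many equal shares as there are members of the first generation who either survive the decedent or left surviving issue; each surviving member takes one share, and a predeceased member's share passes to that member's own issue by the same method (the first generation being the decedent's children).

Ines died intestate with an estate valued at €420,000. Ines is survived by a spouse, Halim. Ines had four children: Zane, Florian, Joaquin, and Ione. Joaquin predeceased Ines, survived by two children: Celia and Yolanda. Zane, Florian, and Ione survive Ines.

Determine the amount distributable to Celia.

Halim takes one-third of €420,000 = €140,000. The remaining €280,000 passes to the descendants.
The descendants' portion (€280,000) is divided into 4 shares of €70,000: Zane, Florian, and Ione each take €70,000; Joaquin's €70,000 share passes to Joaquin's issue.
Joaquin's share (€70,000) is divided into 2 shares of €35,000: Celia and Yolanda each take €35,000.

Celia receives €35,000.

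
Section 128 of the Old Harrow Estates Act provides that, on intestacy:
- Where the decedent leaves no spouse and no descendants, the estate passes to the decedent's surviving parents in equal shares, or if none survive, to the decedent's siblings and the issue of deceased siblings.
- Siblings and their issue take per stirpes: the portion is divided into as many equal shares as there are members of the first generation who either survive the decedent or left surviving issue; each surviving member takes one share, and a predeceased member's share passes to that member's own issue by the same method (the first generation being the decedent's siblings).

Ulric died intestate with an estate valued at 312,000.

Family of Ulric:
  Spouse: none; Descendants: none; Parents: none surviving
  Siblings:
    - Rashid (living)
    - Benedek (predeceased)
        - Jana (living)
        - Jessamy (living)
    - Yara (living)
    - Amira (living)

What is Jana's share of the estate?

Jana receives 39,000.

The entire 312,000 passes to the siblings and their issue.
That amount (312,000) is divided into 4 shares of 78,000: Rashid, Yara, and Amira each take 78,000; Benedek's 78,000 share passes to Benedek's issue.
Benedek's share (78,000) is divided into 2 shares of 39,000: Jana and Jessamy each take 39,000.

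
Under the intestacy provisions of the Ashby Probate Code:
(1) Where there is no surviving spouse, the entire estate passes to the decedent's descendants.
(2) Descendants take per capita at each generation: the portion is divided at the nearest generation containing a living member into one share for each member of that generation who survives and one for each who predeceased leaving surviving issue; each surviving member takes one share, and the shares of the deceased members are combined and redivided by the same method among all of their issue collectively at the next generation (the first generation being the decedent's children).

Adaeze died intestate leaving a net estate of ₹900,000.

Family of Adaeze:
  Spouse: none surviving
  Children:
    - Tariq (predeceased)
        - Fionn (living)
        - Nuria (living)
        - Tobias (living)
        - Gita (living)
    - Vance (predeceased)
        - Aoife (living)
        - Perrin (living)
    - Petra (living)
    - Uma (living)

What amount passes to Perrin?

Perrin receives ₹75,000.

The entire ₹900,000 passes to the descendants.
That amount (₹900,000) is divided at the children's generation into 4 shares of ₹225,000. Petra and Uma each take ₹225,000. The 2 shares of the deceased (Tariq and Vance) are combined into a pool of ₹450,000.
That pool (₹450,000) is divided at the grandchildren's generation equally among Fionn, Nuria, Tobias, Gita, Aoife, and Perrin: ₹75,000 each.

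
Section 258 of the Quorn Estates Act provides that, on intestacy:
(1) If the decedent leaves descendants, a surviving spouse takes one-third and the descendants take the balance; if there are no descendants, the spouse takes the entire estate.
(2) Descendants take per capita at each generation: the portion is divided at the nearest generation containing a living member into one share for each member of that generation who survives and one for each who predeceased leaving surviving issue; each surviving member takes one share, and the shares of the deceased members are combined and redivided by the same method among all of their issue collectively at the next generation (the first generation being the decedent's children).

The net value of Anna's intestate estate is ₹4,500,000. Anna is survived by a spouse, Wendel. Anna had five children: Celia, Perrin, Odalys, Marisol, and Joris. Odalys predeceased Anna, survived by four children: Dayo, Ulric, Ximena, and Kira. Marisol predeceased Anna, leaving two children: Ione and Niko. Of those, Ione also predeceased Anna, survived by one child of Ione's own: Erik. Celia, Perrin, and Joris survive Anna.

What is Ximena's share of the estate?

Wendel takes one-third of ₹4,500,000 = ₹1,500,000. The remaining ₹3,000,000 passes to the descendants.
The descendants' portion (₹3,000,000) is divided at the children's generation into 5 shares of ₹600,000. Celia, Perrin, and Joris each take ₹600,000. The 2 shares of the deceased (Odalys and Marisol) are combined into a pool of ₹1,200,000.
That pool (₹1,200,000) is divided at the grandchildren's generation into 6 shares of ₹200,000. Dayo, Ulric, Ximena, Kira, and Niko each take ₹200,000. The remaining share for the deceased Ione (₹200,000) is carried to the next generation.
That pool (₹200,000) passes entirely to Erik, the sole taker at the great-grandchildren's generation.

Ximena receives ₹200,000.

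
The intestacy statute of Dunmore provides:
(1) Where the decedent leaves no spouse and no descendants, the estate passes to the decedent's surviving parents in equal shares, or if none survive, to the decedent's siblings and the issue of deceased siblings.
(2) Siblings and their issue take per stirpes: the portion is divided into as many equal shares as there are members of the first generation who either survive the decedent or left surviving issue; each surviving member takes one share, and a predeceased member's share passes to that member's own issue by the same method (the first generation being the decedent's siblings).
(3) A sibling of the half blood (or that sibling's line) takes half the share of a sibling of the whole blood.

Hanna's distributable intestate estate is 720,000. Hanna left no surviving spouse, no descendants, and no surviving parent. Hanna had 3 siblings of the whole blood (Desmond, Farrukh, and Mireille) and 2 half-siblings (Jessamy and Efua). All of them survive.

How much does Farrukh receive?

Farrukh receives 180,000.

The entire 720,000 passes to the siblings and their issue.
Counting each half-blood sibling's line as half a unit, there are 4 units in 720,000, so one unit is 180,000. Whole-blood lines (Desmond, Farrukh, and Mireille) take 180,000 each; half-blood lines (Jessamy and Efua) take 90,000 each.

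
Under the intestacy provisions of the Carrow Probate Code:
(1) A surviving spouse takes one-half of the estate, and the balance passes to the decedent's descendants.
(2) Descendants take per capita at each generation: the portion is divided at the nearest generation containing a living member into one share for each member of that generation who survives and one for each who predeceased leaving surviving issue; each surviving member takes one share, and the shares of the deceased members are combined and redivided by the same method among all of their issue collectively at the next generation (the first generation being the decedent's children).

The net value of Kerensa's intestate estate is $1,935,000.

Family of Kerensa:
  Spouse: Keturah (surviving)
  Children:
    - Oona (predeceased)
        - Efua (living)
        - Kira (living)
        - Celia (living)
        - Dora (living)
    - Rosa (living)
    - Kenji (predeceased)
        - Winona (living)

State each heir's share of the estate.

Keturah: $967,500; Efua: $129,000; Kira: $129,000; Celia: $129,000; Dora: $129,000; Rosa: $322,500; Winona: $129,000

Keturah takes one-half of $1,935,000 = $967,500. The remaining $967,500 passes to the descendants.
The descendants' portion ($967,500) is divided at the children's generation into 3 shares of $322,500. Rosa takes $322,500. The 2 shares of the deceased (Oona and Kenji) are combined into a pool of $645,000.
That pool ($645,000) is divided at the grandchildren's generation equally among Efua, Kira, Celia, Dora, and Winona: $129,000 each.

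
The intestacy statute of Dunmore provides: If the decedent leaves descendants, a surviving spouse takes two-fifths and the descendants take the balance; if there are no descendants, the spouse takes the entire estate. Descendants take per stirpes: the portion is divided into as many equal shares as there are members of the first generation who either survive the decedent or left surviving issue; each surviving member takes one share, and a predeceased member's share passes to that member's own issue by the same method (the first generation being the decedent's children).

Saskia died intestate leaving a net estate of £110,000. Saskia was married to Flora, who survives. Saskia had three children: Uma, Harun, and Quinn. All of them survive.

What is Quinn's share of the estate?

Quinn receives £22,000.

Flora takes two-fifths of £110,000 = £44,000. The remaining £66,000 passes to the descendants.
The descendants' portion (£66,000) is divided into 3 shares of £22,000: Uma, Harun, and Quinn each take £22,000.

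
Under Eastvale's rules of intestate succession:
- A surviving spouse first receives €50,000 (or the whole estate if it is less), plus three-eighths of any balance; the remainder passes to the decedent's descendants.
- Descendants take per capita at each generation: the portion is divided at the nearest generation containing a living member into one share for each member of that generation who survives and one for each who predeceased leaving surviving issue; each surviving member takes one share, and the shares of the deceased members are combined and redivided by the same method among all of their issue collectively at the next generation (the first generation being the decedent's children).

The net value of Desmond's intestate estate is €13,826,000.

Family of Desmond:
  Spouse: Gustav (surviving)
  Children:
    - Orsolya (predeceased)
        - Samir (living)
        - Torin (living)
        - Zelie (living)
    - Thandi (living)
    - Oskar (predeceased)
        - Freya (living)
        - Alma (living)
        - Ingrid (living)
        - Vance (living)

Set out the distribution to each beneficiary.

Gustav first takes €50,000, leaving a balance of €13,776,000. Gustav then takes three-eighths of the balance (€5,166,000), for a total of €5,216,000. The remaining €8,610,000 passes to the descendants.
The descendants' portion (€8,610,000) is divided at the children's generation into 3 shares of €2,870,000. Thandi takes €2,870,000. The 2 shares of the deceased (Orsolya and Oskar) are combined into a pool of €5,740,000.
That pool (€5,740,000) is divided at the grandchildren's generation equally among Samir, Torin, Zelie, Freya, Alma, Ingrid, and Vance: €820,000 each.

Gustav: €5,216,000; Samir: €820,000; Torin: €820,000; Zelie: €820,000; Thandi: €2,870,000; Freya: €820,000; Alma: €820,000; Ingrid: €820,000; Vance: €820,000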